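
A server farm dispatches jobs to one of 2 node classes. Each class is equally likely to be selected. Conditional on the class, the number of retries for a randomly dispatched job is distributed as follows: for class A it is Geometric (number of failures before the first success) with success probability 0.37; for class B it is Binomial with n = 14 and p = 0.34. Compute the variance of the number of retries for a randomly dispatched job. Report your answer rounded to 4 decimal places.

Per component, A: μ=1.7027, E[X²]=7.5011; B: μ=4.76, E[X²]=25.7992.
E[X] = 0.5·1.7027 + 0.5·4.76 = 3.23135.
E[X²] = 0.5·7.5011 + 0.5·25.7992 = 16.6501.
Var(X) = E[X²] − (E[X])² = 16.6501 − 10.4416 = 6.20852.

6.2085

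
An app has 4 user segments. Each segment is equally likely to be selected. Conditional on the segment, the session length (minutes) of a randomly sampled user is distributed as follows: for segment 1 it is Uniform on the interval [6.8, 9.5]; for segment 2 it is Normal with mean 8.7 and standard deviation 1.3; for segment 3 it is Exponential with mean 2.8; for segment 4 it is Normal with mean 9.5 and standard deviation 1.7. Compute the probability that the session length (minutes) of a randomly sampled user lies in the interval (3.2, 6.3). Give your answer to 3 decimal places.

0.069

Conditional on each segment, P(3.2 < X < 6.3): 1: 0; 2: 0.0324233; 3: 0.213507; 4: 0.0297887.
By total probability, P(3.2 < X < 6.3) = 0.25·0 + 0.25·0.0324233 + 0.25·0.213507 + 0.25·0.0297887 = 0.0689298.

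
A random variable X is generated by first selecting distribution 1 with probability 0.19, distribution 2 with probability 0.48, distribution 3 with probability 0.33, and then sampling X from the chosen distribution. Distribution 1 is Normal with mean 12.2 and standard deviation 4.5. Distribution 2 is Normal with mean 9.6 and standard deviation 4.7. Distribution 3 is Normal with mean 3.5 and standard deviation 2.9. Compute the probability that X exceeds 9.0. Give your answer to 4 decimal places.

Conditional on each component, P(X > 9.0): 1: 0.761492; 2: 0.550791; 3: 0.0289436.
By total probability, P(X > 9.0) = 0.19·0.761492 + 0.48·0.550791 + 0.33·0.0289436 = 0.418615.

0.4186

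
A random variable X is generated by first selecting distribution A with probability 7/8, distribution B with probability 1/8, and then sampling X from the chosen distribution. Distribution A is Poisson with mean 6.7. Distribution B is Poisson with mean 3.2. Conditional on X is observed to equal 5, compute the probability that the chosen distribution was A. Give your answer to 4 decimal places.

Likelihoods P(X=5 | ·): A: 0.13849; B: 0.113979.
Posterior ∝ prior × likelihood. Numerator for A: 0.875·0.13849 = 0.121179.
Normalizing constant: 0.875·0.13849 + 0.125·0.113979 = 0.135427.
P(A | observation) = 0.121179 / 0.135427 = 0.894796.

0.8948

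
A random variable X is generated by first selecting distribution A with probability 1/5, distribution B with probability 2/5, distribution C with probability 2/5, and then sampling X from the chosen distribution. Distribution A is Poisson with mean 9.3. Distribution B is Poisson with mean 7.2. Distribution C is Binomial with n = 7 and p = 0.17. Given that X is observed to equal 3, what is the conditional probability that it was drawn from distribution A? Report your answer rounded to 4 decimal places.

0.0457

Likelihoods P(X=3 | ·): A: 0.0122563; B: 0.0464436; C: 0.081607.
Posterior ∝ prior × likelihood. Numerator for A: 0.2·0.0122563 = 0.00245126.
Normalizing constant: 0.2·0.0122563 + 0.4·0.0464436 + 0.4·0.081607 = 0.0536715.
P(A | observation) = 0.00245126 / 0.0536715 = 0.0456715.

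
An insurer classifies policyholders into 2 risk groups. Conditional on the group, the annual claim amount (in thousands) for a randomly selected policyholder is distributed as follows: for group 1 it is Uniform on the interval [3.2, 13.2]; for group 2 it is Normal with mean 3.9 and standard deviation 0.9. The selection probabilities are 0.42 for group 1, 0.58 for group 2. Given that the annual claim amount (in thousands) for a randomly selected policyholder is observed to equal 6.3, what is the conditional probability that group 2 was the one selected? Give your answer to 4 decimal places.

Likelihoods f(6.3 | ·): 1: 0.1; 2: 0.0126622.
Posterior ∝ prior × likelihood. Numerator for 2: 0.58·0.0126622 = 0.00734408.
Normalizing constant: 0.42·0.1 + 0.58·0.0126622 = 0.0493441.
P(2 | observation) = 0.00734408 / 0.0493441 = 0.148834.

0.1488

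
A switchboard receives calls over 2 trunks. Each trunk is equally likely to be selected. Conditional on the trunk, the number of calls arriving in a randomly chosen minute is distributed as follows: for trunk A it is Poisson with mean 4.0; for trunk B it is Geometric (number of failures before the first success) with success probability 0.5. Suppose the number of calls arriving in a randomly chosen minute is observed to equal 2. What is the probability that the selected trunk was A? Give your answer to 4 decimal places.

0.5396

Likelihoods P(X=2 | ·): A: 0.146525; B: 0.125.
Posterior ∝ prior × likelihood. Numerator for A: 0.5·0.146525 = 0.0732626.
Normalizing constant: 0.5·0.146525 + 0.5·0.125 = 0.135763.
P(A | observation) = 0.0732626 / 0.135763 = 0.539637.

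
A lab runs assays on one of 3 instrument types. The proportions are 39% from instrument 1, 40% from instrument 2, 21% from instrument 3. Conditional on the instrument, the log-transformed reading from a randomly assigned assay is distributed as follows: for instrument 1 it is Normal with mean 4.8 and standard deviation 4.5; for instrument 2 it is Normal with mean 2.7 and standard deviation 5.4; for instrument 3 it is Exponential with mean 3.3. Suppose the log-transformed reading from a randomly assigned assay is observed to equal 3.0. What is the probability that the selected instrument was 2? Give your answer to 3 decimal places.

0.339

Likelihoods f(3.0 | ·): 1: 0.0818378; 2: 0.0737643; 3: 0.122088.
Posterior ∝ prior × likelihood. Numerator for 2: 0.4·0.0737643 = 0.0295057.
Normalizing constant: 0.39·0.0818378 + 0.4·0.0737643 + 0.21·0.122088 = 0.0870609.
P(2 | observation) = 0.0295057 / 0.0870609 = 0.338909.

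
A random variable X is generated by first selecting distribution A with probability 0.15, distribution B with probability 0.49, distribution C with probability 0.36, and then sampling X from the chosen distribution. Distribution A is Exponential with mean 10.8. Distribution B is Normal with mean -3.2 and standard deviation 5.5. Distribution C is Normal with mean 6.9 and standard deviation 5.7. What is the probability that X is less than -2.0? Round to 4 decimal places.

0.3086

Conditional on each component, P(X < -2.0): A: 0; B: 0.586356; C: 0.0592143.
By total probability, P(X < -2.0) = 0.15·0 + 0.49·0.586356 + 0.36·0.0592143 = 0.308632.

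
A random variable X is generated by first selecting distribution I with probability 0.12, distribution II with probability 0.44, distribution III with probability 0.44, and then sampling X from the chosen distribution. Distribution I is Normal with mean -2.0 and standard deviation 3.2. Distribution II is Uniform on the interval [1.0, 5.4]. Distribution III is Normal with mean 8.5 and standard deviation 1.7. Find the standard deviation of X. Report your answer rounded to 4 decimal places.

Per component, I: μ=-2, E[X²]=14.24; II: μ=3.2, E[X²]=11.8533; III: μ=8.5, E[X²]=75.14.
E[X] = 0.12·-2 + 0.44·3.2 + 0.44·8.5 = 4.908.
E[X²] = 0.12·14.24 + 0.44·11.8533 + 0.44·75.14 = 39.9859.
Var(X) = E[X²] − (E[X])² = 39.9859 − 24.0885 = 15.8974.
SD(X) = √15.8974 = 3.98715.

3.9872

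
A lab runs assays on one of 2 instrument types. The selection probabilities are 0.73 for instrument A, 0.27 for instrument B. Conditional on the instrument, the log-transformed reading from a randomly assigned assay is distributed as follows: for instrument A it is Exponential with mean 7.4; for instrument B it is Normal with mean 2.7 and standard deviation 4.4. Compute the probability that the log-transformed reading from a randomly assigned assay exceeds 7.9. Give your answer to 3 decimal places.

Conditional on each instrument, P(X > 7.9): A: 0.343844; B: 0.118639.
By total probability, P(X > 7.9) = 0.73·0.343844 + 0.27·0.118639 = 0.283039.

0.283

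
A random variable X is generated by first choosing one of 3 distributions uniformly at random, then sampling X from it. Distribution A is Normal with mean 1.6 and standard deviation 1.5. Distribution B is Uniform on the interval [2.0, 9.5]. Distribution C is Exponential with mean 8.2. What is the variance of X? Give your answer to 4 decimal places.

32.1464

Per component, A: μ=1.6, E[X²]=4.81; B: μ=5.75, E[X²]=37.75; C: μ=8.2, E[X²]=134.48.
E[X] = 0.333333·1.6 + 0.333333·5.75 + 0.333333·8.2 = 5.18333.
E[X²] = 0.333333·4.81 + 0.333333·37.75 + 0.333333·134.48 = 59.0133.
Var(X) = E[X²] − (E[X])² = 59.0133 − 26.8669 = 32.1464.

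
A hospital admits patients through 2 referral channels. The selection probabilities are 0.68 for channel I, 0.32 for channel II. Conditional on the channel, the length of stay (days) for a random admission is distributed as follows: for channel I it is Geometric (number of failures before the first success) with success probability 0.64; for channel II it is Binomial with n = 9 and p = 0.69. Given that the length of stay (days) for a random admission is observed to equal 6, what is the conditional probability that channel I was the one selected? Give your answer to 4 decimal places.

Likelihoods P(X=6 | ·): I: 0.00139314; II: 0.270059.
Posterior ∝ prior × likelihood. Numerator for I: 0.68·0.00139314 = 0.000947336.
Normalizing constant: 0.68·0.00139314 + 0.32·0.270059 = 0.0873663.
P(I | observation) = 0.000947336 / 0.0873663 = 0.0108433.

0.0108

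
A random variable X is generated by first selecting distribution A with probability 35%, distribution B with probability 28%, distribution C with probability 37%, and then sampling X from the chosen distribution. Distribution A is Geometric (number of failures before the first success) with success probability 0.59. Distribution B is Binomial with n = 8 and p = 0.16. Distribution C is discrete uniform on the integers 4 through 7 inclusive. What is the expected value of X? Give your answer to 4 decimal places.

Component means — A: 0.694915; B: 1.28; C: 5.5.
E[X] = 0.35·0.694915 + 0.28·1.28 + 0.37·5.5 = 2.63662.

2.6366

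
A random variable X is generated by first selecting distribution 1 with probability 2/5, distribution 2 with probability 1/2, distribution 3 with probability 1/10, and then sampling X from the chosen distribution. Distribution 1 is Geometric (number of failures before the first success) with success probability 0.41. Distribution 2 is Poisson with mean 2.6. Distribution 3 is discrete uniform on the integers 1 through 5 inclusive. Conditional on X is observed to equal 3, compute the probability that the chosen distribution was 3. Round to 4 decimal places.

0.1231

Likelihoods P(X=3 | ·): 1: 0.0842054; 2: 0.217572; 3: 0.2.
Posterior ∝ prior × likelihood. Numerator for 3: 0.1·0.2 = 0.02.
Normalizing constant: 0.4·0.0842054 + 0.5·0.217572 + 0.1·0.2 = 0.162468.
P(3 | observation) = 0.02 / 0.162468 = 0.123101.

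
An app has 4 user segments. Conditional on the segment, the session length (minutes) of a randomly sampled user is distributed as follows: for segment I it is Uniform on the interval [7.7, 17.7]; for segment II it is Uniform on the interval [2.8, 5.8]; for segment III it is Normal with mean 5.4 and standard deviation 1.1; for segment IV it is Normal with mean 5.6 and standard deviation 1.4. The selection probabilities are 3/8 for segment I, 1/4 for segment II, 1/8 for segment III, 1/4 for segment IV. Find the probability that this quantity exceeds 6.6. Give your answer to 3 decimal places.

0.452

Conditional on each segment, P(X > 6.6): I: 1; II: 0; III: 0.137656; IV: 0.237525.
By total probability, P(X > 6.6) = 0.375·1 + 0.25·0 + 0.125·0.137656 + 0.25·0.237525 = 0.451588.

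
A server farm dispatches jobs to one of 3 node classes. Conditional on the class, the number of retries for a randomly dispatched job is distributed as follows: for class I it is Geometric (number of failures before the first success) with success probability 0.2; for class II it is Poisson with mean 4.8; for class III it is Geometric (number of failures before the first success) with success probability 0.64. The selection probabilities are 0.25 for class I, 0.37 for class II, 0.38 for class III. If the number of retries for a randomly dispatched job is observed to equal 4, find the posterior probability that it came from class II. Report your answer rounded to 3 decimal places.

0.733

Likelihoods P(X=4 | ·): I: 0.08192; II: 0.182029; III: 0.0107495.
Posterior ∝ prior × likelihood. Numerator for II: 0.37·0.182029 = 0.0673507.
Normalizing constant: 0.25·0.08192 + 0.37·0.182029 + 0.38·0.0107495 = 0.0919155.
P(II | observation) = 0.0673507 / 0.0919155 = 0.732746.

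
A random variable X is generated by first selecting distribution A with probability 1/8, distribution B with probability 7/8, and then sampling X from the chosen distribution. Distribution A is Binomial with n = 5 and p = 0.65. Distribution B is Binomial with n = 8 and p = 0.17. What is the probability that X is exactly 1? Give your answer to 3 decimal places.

0.329

Conditional on each component, P(X = 1): A: 0.0487703; B: 0.36905.
By total probability, P(X = 1) = 0.125·0.0487703 + 0.875·0.36905 = 0.329015.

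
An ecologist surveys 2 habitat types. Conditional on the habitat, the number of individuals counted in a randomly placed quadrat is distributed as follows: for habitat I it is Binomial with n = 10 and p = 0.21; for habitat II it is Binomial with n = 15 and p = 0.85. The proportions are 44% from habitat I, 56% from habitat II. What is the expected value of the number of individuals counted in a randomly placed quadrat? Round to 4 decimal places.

8.0640

Component means — I: 2.1; II: 12.75.
E[X] = 0.44·2.1 + 0.56·12.75 = 8.064.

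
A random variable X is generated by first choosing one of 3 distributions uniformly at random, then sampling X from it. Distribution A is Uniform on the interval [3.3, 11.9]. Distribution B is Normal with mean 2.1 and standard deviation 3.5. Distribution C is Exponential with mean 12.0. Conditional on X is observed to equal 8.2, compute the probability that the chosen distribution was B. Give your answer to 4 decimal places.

Likelihoods f(8.2 | ·): A: 0.116279; B: 0.0249601; C: 0.0420776.
Posterior ∝ prior × likelihood. Numerator for B: 0.333333·0.0249601 = 0.00832003.
Normalizing constant: 0.333333·0.116279 + 0.333333·0.0249601 + 0.333333·0.0420776 = 0.0611056.
P(B | observation) = 0.00832003 / 0.0611056 = 0.136158.

0.1362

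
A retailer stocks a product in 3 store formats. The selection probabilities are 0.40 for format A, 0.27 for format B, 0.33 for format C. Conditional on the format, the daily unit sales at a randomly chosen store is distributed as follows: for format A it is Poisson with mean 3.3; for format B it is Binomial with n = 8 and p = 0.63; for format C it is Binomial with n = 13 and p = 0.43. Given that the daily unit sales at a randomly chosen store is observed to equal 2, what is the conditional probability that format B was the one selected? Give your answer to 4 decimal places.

0.0787

Likelihoods P(X=2 | ·): A: 0.200829; B: 0.0285134; C: 0.0297615.
Posterior ∝ prior × likelihood. Numerator for B: 0.27·0.0285134 = 0.00769863.
Normalizing constant: 0.4·0.200829 + 0.27·0.0285134 + 0.33·0.0297615 = 0.0978515.
P(B | observation) = 0.00769863 / 0.0978515 = 0.0786767.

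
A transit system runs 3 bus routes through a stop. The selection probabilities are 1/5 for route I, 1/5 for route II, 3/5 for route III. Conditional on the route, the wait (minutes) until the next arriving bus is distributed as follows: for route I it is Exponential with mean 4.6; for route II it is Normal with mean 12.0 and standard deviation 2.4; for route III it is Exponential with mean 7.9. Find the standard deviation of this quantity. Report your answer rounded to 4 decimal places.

Per component, I: μ=4.6, E[X²]=42.32; II: μ=12, E[X²]=149.76; III: μ=7.9, E[X²]=124.82.
E[X] = 0.2·4.6 + 0.2·12 + 0.6·7.9 = 8.06.
E[X²] = 0.2·42.32 + 0.2·149.76 + 0.6·124.82 = 113.308.
Var(X) = E[X²] − (E[X])² = 113.308 − 64.9636 = 48.3444.
SD(X) = √48.3444 = 6.95301.

6.9530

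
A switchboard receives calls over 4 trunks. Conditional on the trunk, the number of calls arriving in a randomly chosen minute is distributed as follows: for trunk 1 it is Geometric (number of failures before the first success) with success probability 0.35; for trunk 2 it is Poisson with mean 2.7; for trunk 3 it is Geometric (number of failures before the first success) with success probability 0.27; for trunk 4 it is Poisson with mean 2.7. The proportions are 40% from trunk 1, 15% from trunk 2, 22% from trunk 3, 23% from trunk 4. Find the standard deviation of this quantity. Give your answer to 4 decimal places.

Per component, 1: μ=1.85714, E[X²]=8.7551; 2: μ=2.7, E[X²]=9.99; 3: μ=2.7037, E[X²]=17.3237; 4: μ=2.7, E[X²]=9.99.
E[X] = 0.4·1.85714 + 0.15·2.7 + 0.22·2.7037 + 0.23·2.7 = 2.36367.
E[X²] = 0.4·8.7551 + 0.15·9.99 + 0.22·17.3237 + 0.23·9.99 = 11.1095.
Var(X) = E[X²] − (E[X])² = 11.1095 − 5.58695 = 5.52252.
SD(X) = √5.52252 = 2.35.

2.3500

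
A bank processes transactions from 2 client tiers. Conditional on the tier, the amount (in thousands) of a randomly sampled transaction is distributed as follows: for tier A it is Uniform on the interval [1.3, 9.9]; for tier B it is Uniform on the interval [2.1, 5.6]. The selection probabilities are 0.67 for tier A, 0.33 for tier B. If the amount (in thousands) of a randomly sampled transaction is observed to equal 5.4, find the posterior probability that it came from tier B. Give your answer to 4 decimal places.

0.5476

Likelihoods f(5.4 | ·): A: 0.116279; B: 0.285714.
Posterior ∝ prior × likelihood. Numerator for B: 0.33·0.285714 = 0.0942857.
Normalizing constant: 0.67·0.116279 + 0.33·0.285714 = 0.172193.
P(B | observation) = 0.0942857 / 0.172193 = 0.547559.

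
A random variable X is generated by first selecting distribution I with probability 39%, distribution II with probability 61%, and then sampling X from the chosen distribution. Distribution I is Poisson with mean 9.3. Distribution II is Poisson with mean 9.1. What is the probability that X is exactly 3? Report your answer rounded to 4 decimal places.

Conditional on each component, P(X = 3): I: 0.0122563; II: 0.0140247.
By total probability, P(X = 3) = 0.39·0.0122563 + 0.61·0.0140247 = 0.013335.

0.0133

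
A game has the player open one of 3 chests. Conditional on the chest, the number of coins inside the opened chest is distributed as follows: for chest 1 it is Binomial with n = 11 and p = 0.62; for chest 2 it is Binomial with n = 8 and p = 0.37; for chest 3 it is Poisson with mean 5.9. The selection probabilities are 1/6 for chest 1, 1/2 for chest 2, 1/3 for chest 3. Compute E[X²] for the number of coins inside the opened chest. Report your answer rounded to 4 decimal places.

For each component E[X²] = Var + (mean)², giving 1: 49.104; 2: 10.6264; 3: 40.71.
Overall E[X²] = 0.166667·49.104 + 0.5·10.6264 + 0.333333·40.71 = 27.0672.

27.0672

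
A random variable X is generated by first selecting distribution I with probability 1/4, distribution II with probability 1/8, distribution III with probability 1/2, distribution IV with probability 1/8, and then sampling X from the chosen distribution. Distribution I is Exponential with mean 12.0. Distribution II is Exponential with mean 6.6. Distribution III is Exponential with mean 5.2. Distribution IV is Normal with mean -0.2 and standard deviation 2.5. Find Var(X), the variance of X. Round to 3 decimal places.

69.756

Per component, I: μ=12, E[X²]=288; II: μ=6.6, E[X²]=87.12; III: μ=5.2, E[X²]=54.08; IV: μ=-0.2, E[X²]=6.29.
E[X] = 0.25·12 + 0.125·6.6 + 0.5·5.2 + 0.125·-0.2 = 6.4.
E[X²] = 0.25·288 + 0.125·87.12 + 0.5·54.08 + 0.125·6.29 = 110.716.
Var(X) = E[X²] − (E[X])² = 110.716 − 40.96 = 69.7562.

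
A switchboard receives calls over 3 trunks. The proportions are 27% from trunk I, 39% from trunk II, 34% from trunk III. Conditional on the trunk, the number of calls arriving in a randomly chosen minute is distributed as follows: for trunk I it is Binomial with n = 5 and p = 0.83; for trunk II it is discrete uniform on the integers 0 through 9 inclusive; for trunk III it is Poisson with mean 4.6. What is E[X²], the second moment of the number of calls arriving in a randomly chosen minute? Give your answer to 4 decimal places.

24.7140

For each component E[X²] = Var + (mean)², giving I: 17.928; II: 28.5; III: 25.76.
Overall E[X²] = 0.27·17.928 + 0.39·28.5 + 0.34·25.76 = 24.714.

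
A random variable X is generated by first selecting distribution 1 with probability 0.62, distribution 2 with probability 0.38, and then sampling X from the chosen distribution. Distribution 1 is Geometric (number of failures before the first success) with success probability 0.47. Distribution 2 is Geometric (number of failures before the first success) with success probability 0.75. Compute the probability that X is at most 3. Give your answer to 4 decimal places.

Conditional on each component, P(X ≤ 3): 1: 0.921095; 2: 0.996094.
By total probability, P(X ≤ 3) = 0.62·0.921095 + 0.38·0.996094 = 0.949595.

0.9496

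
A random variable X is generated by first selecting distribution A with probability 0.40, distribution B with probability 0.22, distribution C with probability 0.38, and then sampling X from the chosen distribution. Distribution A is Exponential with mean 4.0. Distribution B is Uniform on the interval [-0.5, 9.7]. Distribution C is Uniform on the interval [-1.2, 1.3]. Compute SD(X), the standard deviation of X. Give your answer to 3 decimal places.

Per component, A: μ=4, E[X²]=32; B: μ=4.6, E[X²]=29.83; C: μ=0.05, E[X²]=0.523333.
E[X] = 0.4·4 + 0.22·4.6 + 0.38·0.05 = 2.631.
E[X²] = 0.4·32 + 0.22·29.83 + 0.38·0.523333 = 19.5615.
Var(X) = E[X²] − (E[X])² = 19.5615 − 6.92216 = 12.6393.
SD(X) = √12.6393 = 3.55518.

3.555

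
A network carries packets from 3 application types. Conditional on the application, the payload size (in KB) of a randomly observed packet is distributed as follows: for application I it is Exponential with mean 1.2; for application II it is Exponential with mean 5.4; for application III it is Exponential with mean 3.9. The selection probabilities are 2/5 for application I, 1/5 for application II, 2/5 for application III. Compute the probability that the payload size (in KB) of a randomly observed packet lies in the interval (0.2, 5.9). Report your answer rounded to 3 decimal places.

Conditional on each application, P(0.2 < X < 5.9): I: 0.839158; II: 0.628294; III: 0.729723.
By total probability, P(0.2 < X < 5.9) = 0.4·0.839158 + 0.2·0.628294 + 0.4·0.729723 = 0.753211.

0.753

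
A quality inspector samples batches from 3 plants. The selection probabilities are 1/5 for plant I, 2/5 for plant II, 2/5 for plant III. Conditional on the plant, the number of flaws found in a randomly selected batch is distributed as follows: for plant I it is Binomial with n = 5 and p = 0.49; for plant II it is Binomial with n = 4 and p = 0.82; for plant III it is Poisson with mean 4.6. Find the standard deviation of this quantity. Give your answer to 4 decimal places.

1.7406

Per component, I: μ=2.45, E[X²]=7.252; II: μ=3.28, E[X²]=11.3488; III: μ=4.6, E[X²]=25.76.
E[X] = 0.2·2.45 + 0.4·3.28 + 0.4·4.6 = 3.642.
E[X²] = 0.2·7.252 + 0.4·11.3488 + 0.4·25.76 = 16.2939.
Var(X) = E[X²] − (E[X])² = 16.2939 − 13.2642 = 3.02976.
SD(X) = √3.02976 = 1.74062.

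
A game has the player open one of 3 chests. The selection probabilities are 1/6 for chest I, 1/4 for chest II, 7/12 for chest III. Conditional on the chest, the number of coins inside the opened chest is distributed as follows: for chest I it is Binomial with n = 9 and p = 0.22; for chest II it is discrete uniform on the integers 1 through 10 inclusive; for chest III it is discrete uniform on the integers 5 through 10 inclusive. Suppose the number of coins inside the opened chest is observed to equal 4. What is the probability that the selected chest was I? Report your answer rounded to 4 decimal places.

0.3623

Likelihoods P(X=4 | ·): I: 0.0852186; II: 0.1; III: 0.
Posterior ∝ prior × likelihood. Numerator for I: 0.166667·0.0852186 = 0.0142031.
Normalizing constant: 0.166667·0.0852186 + 0.25·0.1 + 0.583333·0 = 0.0392031.
P(I | observation) = 0.0142031 / 0.0392031 = 0.362295.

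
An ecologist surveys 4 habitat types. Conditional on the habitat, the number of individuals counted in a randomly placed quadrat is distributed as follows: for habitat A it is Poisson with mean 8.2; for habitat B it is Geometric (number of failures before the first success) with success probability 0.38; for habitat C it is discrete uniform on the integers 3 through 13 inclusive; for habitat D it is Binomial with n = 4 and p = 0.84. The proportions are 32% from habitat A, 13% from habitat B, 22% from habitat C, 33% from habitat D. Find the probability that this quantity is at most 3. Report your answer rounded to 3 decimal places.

0.308

Conditional on each habitat, P(X ≤ 3): A: 0.0369999; B: 0.852237; C: 0.0909091; D: 0.502129.
By total probability, P(X ≤ 3) = 0.32·0.0369999 + 0.13·0.852237 + 0.22·0.0909091 + 0.33·0.502129 = 0.308333.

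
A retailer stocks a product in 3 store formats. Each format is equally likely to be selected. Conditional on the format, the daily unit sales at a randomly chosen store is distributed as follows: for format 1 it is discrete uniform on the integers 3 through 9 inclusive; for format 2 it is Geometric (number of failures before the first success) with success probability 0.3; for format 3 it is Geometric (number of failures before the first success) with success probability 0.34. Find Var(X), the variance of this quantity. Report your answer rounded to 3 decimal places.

9.170

Per component, 1: μ=6, E[X²]=40; 2: μ=2.33333, E[X²]=13.2222; 3: μ=1.94118, E[X²]=9.47751.
E[X] = 0.333333·6 + 0.333333·2.33333 + 0.333333·1.94118 = 3.42484.
E[X²] = 0.333333·40 + 0.333333·13.2222 + 0.333333·9.47751 = 20.8999.
Var(X) = E[X²] − (E[X])² = 20.8999 − 11.7295 = 9.1704.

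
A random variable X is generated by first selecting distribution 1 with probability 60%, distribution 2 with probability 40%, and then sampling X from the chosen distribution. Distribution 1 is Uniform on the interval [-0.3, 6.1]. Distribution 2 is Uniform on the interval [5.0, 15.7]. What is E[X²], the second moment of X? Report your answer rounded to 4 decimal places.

53.7593

For each component E[X²] = Var + (mean)², giving 1: 11.8233; 2: 116.663.
Overall E[X²] = 0.6·11.8233 + 0.4·116.663 = 53.7593.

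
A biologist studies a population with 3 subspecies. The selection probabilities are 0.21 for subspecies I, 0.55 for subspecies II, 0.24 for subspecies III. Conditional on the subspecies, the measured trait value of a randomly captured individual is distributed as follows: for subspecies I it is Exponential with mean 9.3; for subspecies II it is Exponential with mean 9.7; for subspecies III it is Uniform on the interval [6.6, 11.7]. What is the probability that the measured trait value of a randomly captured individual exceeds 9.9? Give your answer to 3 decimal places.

Conditional on each subspecies, P(X > 9.9): I: 0.344895; II: 0.360372; III: 0.352941.
By total probability, P(X > 9.9) = 0.21·0.344895 + 0.55·0.360372 + 0.24·0.352941 = 0.355338.

0.355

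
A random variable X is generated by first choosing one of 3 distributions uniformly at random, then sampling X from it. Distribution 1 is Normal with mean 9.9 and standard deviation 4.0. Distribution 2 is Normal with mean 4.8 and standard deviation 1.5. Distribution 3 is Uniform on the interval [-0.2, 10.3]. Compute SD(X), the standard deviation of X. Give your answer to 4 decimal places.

Per component, 1: μ=9.9, E[X²]=114.01; 2: μ=4.8, E[X²]=25.29; 3: μ=5.05, E[X²]=34.69.
E[X] = 0.333333·9.9 + 0.333333·4.8 + 0.333333·5.05 = 6.58333.
E[X²] = 0.333333·114.01 + 0.333333·25.29 + 0.333333·34.69 = 57.9967.
Var(X) = E[X²] − (E[X])² = 57.9967 − 43.3403 = 14.6564.
SD(X) = √14.6564 = 3.82837.

3.8284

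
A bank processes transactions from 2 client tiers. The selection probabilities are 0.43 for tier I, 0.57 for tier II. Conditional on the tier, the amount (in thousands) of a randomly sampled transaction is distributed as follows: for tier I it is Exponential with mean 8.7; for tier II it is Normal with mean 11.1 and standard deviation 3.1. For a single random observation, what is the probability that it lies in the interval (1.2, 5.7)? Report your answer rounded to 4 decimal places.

Conditional on each tier, P(1.2 < X < 5.7): I: 0.351806; II: 0.0400572.
By total probability, P(1.2 < X < 5.7) = 0.43·0.351806 + 0.57·0.0400572 = 0.174109.

0.1741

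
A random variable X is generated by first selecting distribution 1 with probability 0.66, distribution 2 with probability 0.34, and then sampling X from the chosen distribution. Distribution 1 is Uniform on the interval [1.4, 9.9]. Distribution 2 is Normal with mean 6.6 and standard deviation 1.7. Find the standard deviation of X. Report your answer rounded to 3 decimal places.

2.271

Per component, 1: μ=5.65, E[X²]=37.9433; 2: μ=6.6, E[X²]=46.45.
E[X] = 0.66·5.65 + 0.34·6.6 = 5.973.
E[X²] = 0.66·37.9433 + 0.34·46.45 = 40.8356.
Var(X) = E[X²] − (E[X])² = 40.8356 − 35.6767 = 5.15887.
SD(X) = √5.15887 = 2.27131.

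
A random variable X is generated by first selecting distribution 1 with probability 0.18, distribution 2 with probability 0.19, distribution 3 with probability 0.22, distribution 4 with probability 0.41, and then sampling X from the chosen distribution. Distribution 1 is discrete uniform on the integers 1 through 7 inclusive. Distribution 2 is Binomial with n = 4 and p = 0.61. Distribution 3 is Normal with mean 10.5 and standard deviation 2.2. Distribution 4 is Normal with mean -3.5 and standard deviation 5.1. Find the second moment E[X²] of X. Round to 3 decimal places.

45.918

For each component E[X²] = Var + (mean)², giving 1: 20; 2: 6.9052; 3: 115.09; 4: 38.26.
Overall E[X²] = 0.18·20 + 0.19·6.9052 + 0.22·115.09 + 0.41·38.26 = 45.9184.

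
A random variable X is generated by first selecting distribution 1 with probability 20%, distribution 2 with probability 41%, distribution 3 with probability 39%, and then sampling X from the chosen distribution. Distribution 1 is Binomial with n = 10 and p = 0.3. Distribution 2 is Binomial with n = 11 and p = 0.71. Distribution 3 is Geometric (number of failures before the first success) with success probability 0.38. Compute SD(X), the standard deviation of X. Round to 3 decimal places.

3.342

Per component, 1: μ=3, E[X²]=11.1; 2: μ=7.81, E[X²]=63.261; 3: μ=1.63158, E[X²]=6.95568.
E[X] = 0.2·3 + 0.41·7.81 + 0.39·1.63158 = 4.43842.
E[X²] = 0.2·11.1 + 0.41·63.261 + 0.39·6.95568 = 30.8697.
Var(X) = E[X²] − (E[X])² = 30.8697 − 19.6995 = 11.1702.
SD(X) = √11.1702 = 3.34218.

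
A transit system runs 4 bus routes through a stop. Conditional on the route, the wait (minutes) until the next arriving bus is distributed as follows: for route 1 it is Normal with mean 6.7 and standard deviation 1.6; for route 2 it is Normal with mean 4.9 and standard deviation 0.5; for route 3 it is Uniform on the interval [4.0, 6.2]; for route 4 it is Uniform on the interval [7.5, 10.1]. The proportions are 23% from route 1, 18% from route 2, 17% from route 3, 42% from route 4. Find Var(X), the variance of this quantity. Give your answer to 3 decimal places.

3.728

Per component, 1: μ=6.7, E[X²]=47.45; 2: μ=4.9, E[X²]=24.26; 3: μ=5.1, E[X²]=26.4133; 4: μ=8.8, E[X²]=78.0033.
E[X] = 0.23·6.7 + 0.18·4.9 + 0.17·5.1 + 0.42·8.8 = 6.986.
E[X²] = 0.23·47.45 + 0.18·24.26 + 0.17·26.4133 + 0.42·78.0033 = 52.532.
Var(X) = E[X²] − (E[X])² = 52.532 − 48.8042 = 3.72777.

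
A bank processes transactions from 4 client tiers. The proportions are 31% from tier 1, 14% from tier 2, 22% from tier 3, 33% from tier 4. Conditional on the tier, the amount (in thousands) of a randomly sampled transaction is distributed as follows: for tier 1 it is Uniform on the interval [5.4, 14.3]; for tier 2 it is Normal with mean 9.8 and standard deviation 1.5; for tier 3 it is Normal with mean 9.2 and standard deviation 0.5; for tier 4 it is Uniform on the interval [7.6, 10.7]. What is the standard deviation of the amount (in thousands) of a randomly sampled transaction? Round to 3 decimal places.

1.670

Per component, 1: μ=9.85, E[X²]=103.623; 2: μ=9.8, E[X²]=98.29; 3: μ=9.2, E[X²]=84.89; 4: μ=9.15, E[X²]=84.5233.
E[X] = 0.31·9.85 + 0.14·9.8 + 0.22·9.2 + 0.33·9.15 = 9.469.
E[X²] = 0.31·103.623 + 0.14·98.29 + 0.22·84.89 + 0.33·84.5233 = 92.4523.
Var(X) = E[X²] − (E[X])² = 92.4523 − 89.662 = 2.79037.
SD(X) = √2.79037 = 1.67044.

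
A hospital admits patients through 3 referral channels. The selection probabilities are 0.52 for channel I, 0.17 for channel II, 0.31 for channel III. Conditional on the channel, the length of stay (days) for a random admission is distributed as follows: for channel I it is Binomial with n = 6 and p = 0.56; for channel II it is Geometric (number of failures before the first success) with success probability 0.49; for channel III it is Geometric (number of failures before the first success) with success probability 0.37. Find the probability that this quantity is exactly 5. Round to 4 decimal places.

0.0899

Conditional on each channel, P(X = 5): I: 0.145393; II: 0.0169062; III: 0.0367202.
By total probability, P(X = 5) = 0.52·0.145393 + 0.17·0.0169062 + 0.31·0.0367202 = 0.0898618.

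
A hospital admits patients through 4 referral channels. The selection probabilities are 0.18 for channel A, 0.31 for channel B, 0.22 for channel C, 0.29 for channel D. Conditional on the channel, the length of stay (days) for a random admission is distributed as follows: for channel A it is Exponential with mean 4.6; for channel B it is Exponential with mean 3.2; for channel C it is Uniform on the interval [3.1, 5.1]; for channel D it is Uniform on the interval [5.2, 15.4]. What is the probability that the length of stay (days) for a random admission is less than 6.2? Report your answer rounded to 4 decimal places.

0.6470

Conditional on each channel, P(X < 6.2): A: 0.740196; B: 0.855936; C: 1; D: 0.0980392.
By total probability, P(X < 6.2) = 0.18·0.740196 + 0.31·0.855936 + 0.22·1 + 0.29·0.0980392 = 0.647007.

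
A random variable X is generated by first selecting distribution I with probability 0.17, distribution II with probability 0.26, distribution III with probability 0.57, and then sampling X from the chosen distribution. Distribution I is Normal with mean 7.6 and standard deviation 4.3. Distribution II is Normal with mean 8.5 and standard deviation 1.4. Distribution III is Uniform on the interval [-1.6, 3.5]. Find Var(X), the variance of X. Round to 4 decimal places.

Per component, I: μ=7.6, E[X²]=76.25; II: μ=8.5, E[X²]=74.21; III: μ=0.95, E[X²]=3.07.
E[X] = 0.17·7.6 + 0.26·8.5 + 0.57·0.95 = 4.0435.
E[X²] = 0.17·76.25 + 0.26·74.21 + 0.57·3.07 = 34.007.
Var(X) = E[X²] − (E[X])² = 34.007 − 16.3499 = 17.6571.

17.6571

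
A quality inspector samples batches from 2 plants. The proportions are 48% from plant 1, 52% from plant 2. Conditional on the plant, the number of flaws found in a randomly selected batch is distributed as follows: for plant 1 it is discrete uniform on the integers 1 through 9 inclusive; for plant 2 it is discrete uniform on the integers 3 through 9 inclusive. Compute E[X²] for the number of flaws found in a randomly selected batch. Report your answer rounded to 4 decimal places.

For each component E[X²] = Var + (mean)², giving 1: 31.6667; 2: 40.
Overall E[X²] = 0.48·31.6667 + 0.52·40 = 36.

36.0000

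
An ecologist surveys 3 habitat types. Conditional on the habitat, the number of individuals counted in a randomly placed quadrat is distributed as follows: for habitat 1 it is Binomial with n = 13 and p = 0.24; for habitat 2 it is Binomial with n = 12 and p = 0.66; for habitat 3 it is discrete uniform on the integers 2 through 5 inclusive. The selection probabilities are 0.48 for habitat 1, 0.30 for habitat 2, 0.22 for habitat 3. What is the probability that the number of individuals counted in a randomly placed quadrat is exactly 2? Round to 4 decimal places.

0.1605

Conditional on each habitat, P(X = 2): 1: 0.219516; 2: 0.0005935; 3: 0.25.
By total probability, P(X = 2) = 0.48·0.219516 + 0.3·0.0005935 + 0.22·0.25 = 0.160546.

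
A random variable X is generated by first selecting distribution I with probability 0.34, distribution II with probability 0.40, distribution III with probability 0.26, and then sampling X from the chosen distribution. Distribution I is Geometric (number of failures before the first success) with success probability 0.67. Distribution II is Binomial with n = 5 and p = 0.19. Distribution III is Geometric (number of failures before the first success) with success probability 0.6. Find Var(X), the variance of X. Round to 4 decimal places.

Per component, I: μ=0.492537, E[X²]=0.977723; II: μ=0.95, E[X²]=1.672; III: μ=0.666667, E[X²]=1.55556.
E[X] = 0.34·0.492537 + 0.4·0.95 + 0.26·0.666667 = 0.720796.
E[X²] = 0.34·0.977723 + 0.4·1.672 + 0.26·1.55556 = 1.40567.
Var(X) = E[X²] − (E[X])² = 1.40567 − 0.519547 = 0.886123.

0.8861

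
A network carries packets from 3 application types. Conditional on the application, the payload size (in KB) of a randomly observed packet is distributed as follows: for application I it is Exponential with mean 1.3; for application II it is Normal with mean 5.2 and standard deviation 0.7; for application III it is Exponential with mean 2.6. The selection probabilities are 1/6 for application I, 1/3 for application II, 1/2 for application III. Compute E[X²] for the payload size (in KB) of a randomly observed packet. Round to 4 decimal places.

16.5000

For each component E[X²] = Var + (mean)², giving I: 3.38; II: 27.53; III: 13.52.
Overall E[X²] = 0.166667·3.38 + 0.333333·27.53 + 0.5·13.52 = 16.5.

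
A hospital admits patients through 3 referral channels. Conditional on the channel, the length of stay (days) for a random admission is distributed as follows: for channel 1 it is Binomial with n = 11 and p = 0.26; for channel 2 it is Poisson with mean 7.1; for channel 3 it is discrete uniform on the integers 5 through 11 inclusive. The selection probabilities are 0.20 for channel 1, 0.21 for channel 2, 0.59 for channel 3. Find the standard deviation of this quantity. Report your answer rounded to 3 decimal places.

2.872

Per component, 1: μ=2.86, E[X²]=10.296; 2: μ=7.1, E[X²]=57.51; 3: μ=8, E[X²]=68.
E[X] = 0.2·2.86 + 0.21·7.1 + 0.59·8 = 6.783.
E[X²] = 0.2·10.296 + 0.21·57.51 + 0.59·68 = 54.2563.
Var(X) = E[X²] − (E[X])² = 54.2563 − 46.0091 = 8.24721.
SD(X) = √8.24721 = 2.8718.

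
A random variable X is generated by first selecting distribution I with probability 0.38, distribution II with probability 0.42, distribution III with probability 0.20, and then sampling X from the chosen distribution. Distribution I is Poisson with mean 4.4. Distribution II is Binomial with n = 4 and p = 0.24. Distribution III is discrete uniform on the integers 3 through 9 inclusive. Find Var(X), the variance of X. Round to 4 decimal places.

6.9954

Per component, I: μ=4.4, E[X²]=23.76; II: μ=0.96, E[X²]=1.6512; III: μ=6, E[X²]=40.
E[X] = 0.38·4.4 + 0.42·0.96 + 0.2·6 = 3.2752.
E[X²] = 0.38·23.76 + 0.42·1.6512 + 0.2·40 = 17.7223.
Var(X) = E[X²] − (E[X])² = 17.7223 − 10.7269 = 6.99537.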